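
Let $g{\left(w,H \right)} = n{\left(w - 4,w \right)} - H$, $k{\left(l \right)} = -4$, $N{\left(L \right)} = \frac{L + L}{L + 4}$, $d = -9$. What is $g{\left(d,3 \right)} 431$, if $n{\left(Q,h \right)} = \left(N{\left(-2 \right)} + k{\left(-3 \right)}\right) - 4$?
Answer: $-5603$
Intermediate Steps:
$N{\left(L \right)} = \frac{2 L}{4 + L}$
$n{\left(Q,h \right)} = -10$ ($n{\left(Q,h \right)} = \left(2 \left(-2\right) \frac{1}{4 - 2} - 4\right) - 4 = \left(2 \left(-2\right) \frac{1}{2} - 4\right) - 4 = \left(-2 - 4\right) - 4 = -6 - 4 = -10$)
$g{\left(w,H \right)} = -10 - H$
$g{\left(d,3 \right)} 431 = \left(-10 - 3\right) 431 = \left(-13\right) 431 = -5603$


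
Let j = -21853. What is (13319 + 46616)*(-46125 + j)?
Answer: -4074261430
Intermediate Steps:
(13319 + 46616)*(-46125 + j) = (13319 + 46616)*(-46125 - 21853) = 59935*(-67978) = -4074261430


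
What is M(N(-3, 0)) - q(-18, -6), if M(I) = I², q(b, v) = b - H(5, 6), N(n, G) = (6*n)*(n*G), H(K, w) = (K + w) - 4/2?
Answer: 27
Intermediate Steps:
H(K, w) = -2 + K + w (H(K, w) = (K + w) - 4*½ = (K + w) - 2 = -2 + K + w)
N(n, G) = 6*G*n² (N(n, G) = (6*n)*(G*n) = 6*G*n²)
q(b, v) = -9 + b (q(b, v) = b - (-2 + 5 + 6) = b - 1*9 = b - 9 = -9 + b)
M(N(-3, 0)) - q(-18, -6) = (6*0*(-3)²)² - (-9 - 18) = (6*0*9)² - 1*(-27) = 0² + 27 = 0 + 27 = 27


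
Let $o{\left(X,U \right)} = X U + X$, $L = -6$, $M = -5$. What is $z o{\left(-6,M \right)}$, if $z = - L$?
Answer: $144$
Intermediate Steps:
$o{\left(X,U \right)} = X + U X$ ($o{\left(X,U \right)} = U X + X = X + U X$)
$z = 6$ ($z = \left(-1\right) \left(-6\right) = 6$)
$z o{\left(-6,M \right)} = 6 \left(- 6 \left(1 - 5\right)\right) = 6 \left(\left(-6\right) \left(-4\right)\right) = 6 \cdot 24 = 144$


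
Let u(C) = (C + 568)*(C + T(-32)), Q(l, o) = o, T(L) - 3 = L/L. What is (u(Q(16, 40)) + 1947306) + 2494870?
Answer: 4468928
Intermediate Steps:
T(L) = 4 (T(L) = 3 + L/L = 3 + 1 = 4)
u(C) = (4 + C)*(568 + C) (u(C) = (C + 568)*(C + 4) = (568 + C)*(4 + C) = (4 + C)*(568 + C))
(u(Q(16, 40)) + 1947306) + 2494870 = ((2272 + 40**2 + 572*40) + 1947306) + 2494870 = ((2272 + 1600 + 22880) + 1947306) + 2494870 = (26752 + 1947306) + 2494870 = 1974058 + 2494870 = 4468928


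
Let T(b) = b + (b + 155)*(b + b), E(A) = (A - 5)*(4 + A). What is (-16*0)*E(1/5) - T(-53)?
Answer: 10865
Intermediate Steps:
E(A) = (-5 + A)*(4 + A)
T(b) = b + 2*b*(155 + b) (T(b) = b + (155 + b)*(2*b) = b + 2*b*(155 + b))
(-16*0)*E(1/5) - T(-53) = (-16*0)*(-20 + (1/5)² - 1/5) - (-53)*(311 + 2*(-53)) = 0*(-20 + (⅕)² - 1*⅕) - (-53)*(311 - 106) = 0*(-20 + 1/25 - ⅕) - (-53)*205 = 0*(-504/25) - 1*(-10865) = 0 + 10865 = 10865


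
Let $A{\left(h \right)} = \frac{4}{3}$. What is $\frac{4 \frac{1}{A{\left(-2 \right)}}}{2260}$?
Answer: $\frac{3}{2260} \approx 0.0013274$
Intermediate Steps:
$A{\left(h \right)} = \frac{4}{3}$ ($A{\left(h \right)} = 4 \cdot \frac{1}{3} = \frac{4}{3}$)
$\frac{4 \frac{1}{A{\left(-2 \right)}}}{2260} = \frac{4 \frac{1}{\frac{4}{3}}}{2260} = \frac{4 \cdot \frac{3}{4}}{2260} = \frac{1}{2260} \cdot 3 = \frac{3}{2260}$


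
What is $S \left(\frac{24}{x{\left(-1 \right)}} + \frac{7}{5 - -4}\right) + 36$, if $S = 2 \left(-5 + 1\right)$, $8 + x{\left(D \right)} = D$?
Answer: $\frac{460}{9} \approx 51.111$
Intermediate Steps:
$x{\left(D \right)} = -8 + D$
$S = -8$ ($S = 2 \left(-4\right) = -8$)
$S \left(\frac{24}{x{\left(-1 \right)}} + \frac{7}{5 - -4}\right) + 36 = - 8 \left(\frac{24}{-8 - 1} + \frac{7}{5 - -4}\right) + 36 = - 8 \left(\frac{24}{-9} + \frac{7}{5 + 4}\right) + 36 = - 8 \left(24 \left(- \frac{1}{9}\right) + \frac{7}{9}\right) + 36 = - 8 \left(- \frac{8}{3} + 7 \cdot \frac{1}{9}\right) + 36 = - 8 \left(- \frac{8}{3} + \frac{7}{9}\right) + 36 = \left(-8\right) \left(- \frac{17}{9}\right) + 36 = \frac{136}{9} + 36 = \frac{460}{9}$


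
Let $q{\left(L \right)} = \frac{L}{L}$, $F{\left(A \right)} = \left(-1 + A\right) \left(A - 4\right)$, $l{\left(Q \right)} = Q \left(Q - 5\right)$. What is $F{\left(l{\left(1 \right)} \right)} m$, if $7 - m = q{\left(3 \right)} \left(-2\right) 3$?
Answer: $520$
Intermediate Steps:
$l{\left(Q \right)} = Q \left(-5 + Q\right)$
$F{\left(A \right)} = \left(-1 + A\right) \left(-4 + A\right)$
$q{\left(L \right)} = 1$
$m = 13$ ($m = 7 - 1 \left(-2\right) 3 = 7 - \left(-2\right) 3 = 7 - -6 = 7 + 6 = 13$)
$F{\left(l{\left(1 \right)} \right)} m = \left(4 + \left(1 \left(-5 + 1\right)\right)^{2} - 5 \cdot 1 \left(-5 + 1\right)\right) 13 = \left(4 + \left(1 \left(-4\right)\right)^{2} - 5 \cdot 1 \left(-4\right)\right) 13 = \left(4 + \left(-4\right)^{2} - -20\right) 13 = \left(4 + 16 + 20\right) 13 = 40 \cdot 13 = 520$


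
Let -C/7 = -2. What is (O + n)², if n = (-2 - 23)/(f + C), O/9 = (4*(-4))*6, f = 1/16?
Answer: 60715264/81 ≈ 7.4957e+5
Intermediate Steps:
C = 14 (C = -7*(-2) = 14)
f = 1/16 ≈ 0.062500
O = -864 (O = 9*((4*(-4))*6) = 9*(-16*6) = 9*(-96) = -864)
n = -16/9 (n = (-2 - 23)/(1/16 + 14) = -25/225/16 = -25*16/225 = -16/9 ≈ -1.7778)
(O + n)² = (-864 - 16/9)² = (-7792/9)² = 60715264/81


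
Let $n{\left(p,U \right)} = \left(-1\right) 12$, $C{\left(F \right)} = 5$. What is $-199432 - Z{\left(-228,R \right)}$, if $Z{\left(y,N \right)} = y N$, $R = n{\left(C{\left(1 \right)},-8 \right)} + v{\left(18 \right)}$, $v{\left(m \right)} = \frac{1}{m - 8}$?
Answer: $- \frac{1010726}{5} \approx -2.0215 \cdot 10^{5}$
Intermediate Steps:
$n{\left(p,U \right)} = -12$
$v{\left(m \right)} = \frac{1}{-8 + m}$
$R = - \frac{119}{10}$ ($R = -12 + \frac{1}{-8 + 18} = -12 + \frac{1}{10} = - \frac{119}{10} \approx -11.9$)
$Z{\left(y,N \right)} = N y$
$-199432 - Z{\left(-228,R \right)} = -199432 - \left(- \frac{119}{10}\right) \left(-228\right) = -199432 - \frac{13566}{5} = - \frac{1010726}{5}$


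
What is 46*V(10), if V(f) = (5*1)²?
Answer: 1150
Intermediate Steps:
V(f) = 25 (V(f) = 5² = 25)
46*V(10) = 46*25 = 1150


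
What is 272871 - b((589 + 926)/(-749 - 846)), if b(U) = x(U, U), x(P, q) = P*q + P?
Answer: 27767630679/101761 ≈ 2.7287e+5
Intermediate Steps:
x(P, q) = P + P*q
b(U) = U*(1 + U)
272871 - b((589 + 926)/(-749 - 846)) = 272871 - (589 + 926)/(-749 - 846)*(1 + (589 + 926)/(-749 - 846)) = 272871 - 1515/(-1595)*(1 + 1515/(-1595)) = 272871 - 1515*(-1/1595)*(1 + 1515*(-1/1595)) = 272871 - (-303)*(1 - 303/319)/319 = 272871 - (-303)*16/(319*319) = 272871 - 1*(-4848/101761) = 272871 + 4848/101761 = 27767630679/101761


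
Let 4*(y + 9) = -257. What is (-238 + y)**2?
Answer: 1550025/16 ≈ 96877.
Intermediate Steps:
y = -293/4 (y = -9 + (1/4)*(-257) = -9 - 257/4 = -293/4 ≈ -73.250)
(-238 + y)**2 = (-238 - 293/4)**2 = (-1245/4)**2 = 1550025/16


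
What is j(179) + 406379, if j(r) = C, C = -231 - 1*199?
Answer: 405949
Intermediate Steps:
C = -430 (C = -231 - 199 = -430)
j(r) = -430
j(179) + 406379 = -430 + 406379 = 405949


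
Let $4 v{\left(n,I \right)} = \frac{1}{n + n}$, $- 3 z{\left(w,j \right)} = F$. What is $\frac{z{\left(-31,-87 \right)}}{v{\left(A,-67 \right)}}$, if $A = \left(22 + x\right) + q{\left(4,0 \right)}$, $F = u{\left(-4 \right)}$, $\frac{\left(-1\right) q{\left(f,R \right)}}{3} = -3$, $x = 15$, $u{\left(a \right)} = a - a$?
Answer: $0$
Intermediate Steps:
$u{\left(a \right)} = 0$
$q{\left(f,R \right)} = 9$ ($q{\left(f,R \right)} = \left(-3\right) \left(-3\right) = 9$)
$F = 0$
$z{\left(w,j \right)} = 0$ ($z{\left(w,j \right)} = \left(- \frac{1}{3}\right) 0 = 0$)
$A = 46$ ($A = \left(22 + 15\right) + 9 = 37 + 9 = 46$)
$v{\left(n,I \right)} = \frac{1}{8 n}$ ($v{\left(n,I \right)} = \frac{1}{4 \left(n + n\right)} = \frac{1}{4 \cdot 2 n} = \frac{\frac{1}{2} \frac{1}{n}}{4} = \frac{1}{8 n}$)
$\frac{z{\left(-31,-87 \right)}}{v{\left(A,-67 \right)}} = \frac{0}{\frac{1}{8} \cdot \frac{1}{46}} = 0 \frac{1}{\frac{1}{368}} = 0 \cdot 368 = 0$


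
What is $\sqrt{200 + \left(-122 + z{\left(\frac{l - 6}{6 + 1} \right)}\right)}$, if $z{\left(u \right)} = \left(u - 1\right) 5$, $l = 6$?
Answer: $\sqrt{73} \approx 8.544$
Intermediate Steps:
$z{\left(u \right)} = -5 + 5 u$ ($z{\left(u \right)} = \left(-1 + u\right) 5 = -5 + 5 u$)
$\sqrt{200 + \left(-122 + z{\left(\frac{l - 6}{6 + 1} \right)}\right)} = \sqrt{200 - \left(127 - \frac{5 \left(6 - 6\right)}{6 + 1}\right)} = \sqrt{200 - \left(127 - \frac{0}{7}\right)} = \sqrt{200 - \left(127 - 0 \cdot \frac{1}{7}\right)} = \sqrt{200 + \left(-122 + \left(-5 + 5 \cdot 0\right)\right)} = \sqrt{200 + \left(-122 + \left(-5 + 0\right)\right)} = \sqrt{200 - 127} = \sqrt{73}$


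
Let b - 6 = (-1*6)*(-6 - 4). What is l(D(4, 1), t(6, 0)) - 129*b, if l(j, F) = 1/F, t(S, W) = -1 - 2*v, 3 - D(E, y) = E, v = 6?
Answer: -110683/13 ≈ -8514.1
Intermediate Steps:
D(E, y) = 3 - E
t(S, W) = -13 (t(S, W) = -1 - 2*6 = -1 - 12 = -13)
b = 66 (b = 6 + (-1*6)*(-6 - 4) = 6 - 6*(-10) = 6 + 60 = 66)
l(D(4, 1), t(6, 0)) - 129*b = 1/(-13) - 129*66 = -1/13 - 8514 = -110683/13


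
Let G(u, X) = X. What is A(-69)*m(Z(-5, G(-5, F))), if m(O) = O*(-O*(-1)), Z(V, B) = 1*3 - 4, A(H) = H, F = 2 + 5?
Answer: -69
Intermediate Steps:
F = 7
Z(V, B) = -1 (Z(V, B) = 3 - 4 = -1)
m(O) = O² (m(O) = O*O = O²)
A(-69)*m(Z(-5, G(-5, F))) = -69*(-1)² = -69*1 = -69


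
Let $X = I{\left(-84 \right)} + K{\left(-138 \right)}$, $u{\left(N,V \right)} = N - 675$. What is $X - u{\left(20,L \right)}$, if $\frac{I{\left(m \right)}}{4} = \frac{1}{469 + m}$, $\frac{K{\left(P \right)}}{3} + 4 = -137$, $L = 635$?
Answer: $\frac{89324}{385} \approx 232.01$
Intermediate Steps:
$K{\left(P \right)} = -423$ ($K{\left(P \right)} = -12 + 3 \left(-137\right) = -12 - 411 = -423$)
$u{\left(N,V \right)} = -675 + N$
$I{\left(m \right)} = \frac{4}{469 + m}$
$X = - \frac{162851}{385}$ ($X = \frac{4}{469 - 84} - 423 = \frac{4}{385} - 423 = - \frac{162851}{385} \approx -422.99$)
$X - u{\left(20,L \right)} = - \frac{162851}{385} - \left(-675 + 20\right) = - \frac{162851}{385} - -655 = - \frac{162851}{385} + 655 = \frac{89324}{385}$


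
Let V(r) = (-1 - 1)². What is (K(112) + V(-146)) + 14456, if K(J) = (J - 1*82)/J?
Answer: 809775/56 ≈ 14460.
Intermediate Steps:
V(r) = 4 (V(r) = (-2)² = 4)
K(J) = (-82 + J)/J (K(J) = (J - 82)/J = (-82 + J)/J)
(K(112) + V(-146)) + 14456 = ((-82 + 112)/112 + 4) + 14456 = ((1/112)*30 + 4) + 14456 = (15/56 + 4) + 14456 = 239/56 + 14456 = 809775/56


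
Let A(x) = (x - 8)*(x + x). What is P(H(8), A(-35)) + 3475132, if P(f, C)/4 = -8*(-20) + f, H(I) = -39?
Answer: 3475616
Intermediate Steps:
A(x) = 2*x*(-8 + x) (A(x) = (-8 + x)*(2*x) = 2*x*(-8 + x))
P(f, C) = 640 + 4*f (P(f, C) = 4*(-8*(-20) + f) = 4*(160 + f) = 640 + 4*f)
P(H(8), A(-35)) + 3475132 = (640 + 4*(-39)) + 3475132 = (640 - 156) + 3475132 = 484 + 3475132 = 3475616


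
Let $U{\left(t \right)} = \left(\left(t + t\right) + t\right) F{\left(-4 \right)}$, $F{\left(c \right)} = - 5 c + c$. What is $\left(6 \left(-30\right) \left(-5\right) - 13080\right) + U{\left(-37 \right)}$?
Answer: $-13956$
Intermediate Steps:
$F{\left(c \right)} = - 4 c$
$U{\left(t \right)} = 48 t$ ($U{\left(t \right)} = \left(\left(t + t\right) + t\right) \left(\left(-4\right) \left(-4\right)\right) = \left(2 t + t\right) 16 = 3 t 16 = 48 t$)
$\left(6 \left(-30\right) \left(-5\right) - 13080\right) + U{\left(-37 \right)} = \left(6 \left(-30\right) \left(-5\right) - 13080\right) + 48 \left(-37\right) = \left(\left(-180\right) \left(-5\right) - 13080\right) - 1776 = \left(900 - 13080\right) - 1776 = -12180 - 1776 = -13956$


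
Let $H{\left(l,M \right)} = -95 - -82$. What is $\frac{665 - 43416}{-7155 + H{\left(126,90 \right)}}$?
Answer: $\frac{42751}{7168} \approx 5.9641$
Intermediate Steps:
$H{\left(l,M \right)} = -13$ ($H{\left(l,M \right)} = -95 + 82 = -13$)
$\frac{665 - 43416}{-7155 + H{\left(126,90 \right)}} = \frac{665 - 43416}{-7155 - 13} = - \frac{42751}{-7168} = \left(-42751\right) \left(- \frac{1}{7168}\right) = \frac{42751}{7168}$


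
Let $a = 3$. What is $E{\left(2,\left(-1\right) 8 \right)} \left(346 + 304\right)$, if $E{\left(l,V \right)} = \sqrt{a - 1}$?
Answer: $650 \sqrt{2} \approx 919.24$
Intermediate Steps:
$E{\left(l,V \right)} = \sqrt{2}$ ($E{\left(l,V \right)} = \sqrt{3 - 1} = \sqrt{2}$)
$E{\left(2,\left(-1\right) 8 \right)} \left(346 + 304\right) = \sqrt{2} \left(346 + 304\right) = \sqrt{2} \cdot 650 = 650 \sqrt{2}$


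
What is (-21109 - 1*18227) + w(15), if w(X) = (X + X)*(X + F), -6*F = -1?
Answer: -38881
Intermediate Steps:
F = ⅙ (F = -⅙*(-1) = ⅙ ≈ 0.16667)
w(X) = 2*X*(⅙ + X) (w(X) = (X + X)*(X + ⅙) = (2*X)*(⅙ + X) = 2*X*(⅙ + X))
(-21109 - 1*18227) + w(15) = (-21109 - 1*18227) + (⅓)*15*(1 + 6*15) = (-21109 - 18227) + (⅓)*15*(1 + 90) = -39336 + (⅓)*15*91 = -39336 + 455 = -38881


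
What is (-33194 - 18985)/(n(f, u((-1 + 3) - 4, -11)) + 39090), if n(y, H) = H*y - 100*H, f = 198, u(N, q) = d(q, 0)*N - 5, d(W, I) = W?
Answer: -52179/40756 ≈ -1.2803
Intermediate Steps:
u(N, q) = -5 + N*q (u(N, q) = q*N - 5 = N*q - 5 = -5 + N*q)
n(y, H) = -100*H + H*y
(-33194 - 18985)/(n(f, u((-1 + 3) - 4, -11)) + 39090) = (-33194 - 18985)/((-5 + ((-1 + 3) - 4)*(-11))*(-100 + 198) + 39090) = -52179/((-5 + (2 - 4)*(-11))*98 + 39090) = -52179/((-5 - 2*(-11))*98 + 39090) = -52179/((-5 + 22)*98 + 39090) = -52179/(17*98 + 39090) = -52179/(1666 + 39090) = -52179/40756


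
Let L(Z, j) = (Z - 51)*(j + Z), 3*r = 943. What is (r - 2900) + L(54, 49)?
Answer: -6830/3 ≈ -2276.7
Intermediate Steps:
r = 943/3 (r = (⅓)*943 = 943/3 ≈ 314.33)
L(Z, j) = (-51 + Z)*(Z + j)
(r - 2900) + L(54, 49) = (943/3 - 2900) + (54² - 51*54 - 51*49 + 54*49) = -7757/3 + (2916 - 2754 - 2499 + 2646) = -7757/3 + 309 = -6830/3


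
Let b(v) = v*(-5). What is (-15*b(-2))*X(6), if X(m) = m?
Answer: -900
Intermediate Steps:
b(v) = -5*v
(-15*b(-2))*X(6) = -(-75)*(-2)*6 = -15*10*6 = -150*6 = -900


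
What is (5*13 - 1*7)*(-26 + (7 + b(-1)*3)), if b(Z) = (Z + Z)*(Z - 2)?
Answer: -58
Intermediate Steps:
b(Z) = 2*Z*(-2 + Z) (b(Z) = (2*Z)*(-2 + Z) = 2*Z*(-2 + Z))
(5*13 - 1*7)*(-26 + (7 + b(-1)*3)) = (5*13 - 1*7)*(-26 + (7 + (2*(-1)*(-2 - 1))*3)) = (65 - 7)*(-26 + (7 + (2*(-1)*(-3))*3)) = 58*(-26 + (7 + 6*3)) = 58*(-26 + (7 + 18)) = 58*(-26 + 25) = 58*(-1) = -58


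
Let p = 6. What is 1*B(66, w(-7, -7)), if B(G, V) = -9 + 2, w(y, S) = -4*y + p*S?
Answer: -7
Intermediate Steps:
w(y, S) = -4*y + 6*S
B(G, V) = -7
1*B(66, w(-7, -7)) = 1*(-7) = -7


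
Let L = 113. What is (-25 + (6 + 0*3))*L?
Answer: -2147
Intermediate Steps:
(-25 + (6 + 0*3))*L = (-25 + (6 + 0*3))*113 = (-25 + (6 + 0))*113 = (-25 + 6)*113 = -19*113 = -2147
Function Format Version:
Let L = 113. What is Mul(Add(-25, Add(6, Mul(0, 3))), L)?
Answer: -2147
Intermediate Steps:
Mul(Add(-25, Add(6, Mul(0, 3))), L) = Mul(Add(-25, Add(6, Mul(0, 3))), 113) = Mul(Add(-25, Add(6, 0)), 113) = Mul(Add(-25, 6), 113) = Mul(-19, 113) = -2147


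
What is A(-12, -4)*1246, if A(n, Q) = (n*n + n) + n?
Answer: 149520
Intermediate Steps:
A(n, Q) = n² + 2*n (A(n, Q) = (n² + n) + n = (n + n²) + n = n² + 2*n)
A(-12, -4)*1246 = -12*(2 - 12)*1246 = -12*(-10)*1246 = 120*1246 = 149520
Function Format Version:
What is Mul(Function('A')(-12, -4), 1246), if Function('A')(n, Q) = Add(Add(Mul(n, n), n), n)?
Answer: 149520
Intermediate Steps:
Function('A')(n, Q) = Add(Pow(n, 2), Mul(2, n)) (Function('A')(n, Q) = Add(Add(Pow(n, 2), n), n) = Add(Add(n, Pow(n, 2)), n) = Add(Pow(n, 2), Mul(2, n)))
Mul(Function('A')(-12, -4), 1246) = Mul(Mul(-12, Add(2, -12)), 1246) = Mul(Mul(-12, -10), 1246) = Mul(120, 1246) = 149520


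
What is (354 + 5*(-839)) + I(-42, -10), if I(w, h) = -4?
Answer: -3845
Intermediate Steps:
(354 + 5*(-839)) + I(-42, -10) = (354 + 5*(-839)) - 4 = (354 - 4195) - 4 = -3841 - 4 = -3845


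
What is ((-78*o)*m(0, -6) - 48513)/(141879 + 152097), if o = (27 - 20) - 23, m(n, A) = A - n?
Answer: -18667/97992 ≈ -0.19050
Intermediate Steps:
o = -16 (o = 7 - 23 = -16)
((-78*o)*m(0, -6) - 48513)/(141879 + 152097) = ((-78*(-16))*(-6 - 1*0) - 48513)/(141879 + 152097) = (1248*(-6 + 0) - 48513)/293976 = (1248*(-6) - 48513)*(1/293976) = (-7488 - 48513)*(1/293976) = -56001*1/293976 = -18667/97992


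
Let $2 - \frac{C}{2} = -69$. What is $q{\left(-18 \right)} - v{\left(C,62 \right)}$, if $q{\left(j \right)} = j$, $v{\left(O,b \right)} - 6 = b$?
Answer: $-86$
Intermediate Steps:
$C = 142$ ($C = 4 - -138 = 4 + 138 = 142$)
$v{\left(O,b \right)} = 6 + b$
$q{\left(-18 \right)} - v{\left(C,62 \right)} = -18 - \left(6 + 62\right) = -18 - 68 = -86$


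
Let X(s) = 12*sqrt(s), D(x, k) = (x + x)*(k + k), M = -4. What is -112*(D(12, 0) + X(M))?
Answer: -2688*I ≈ -2688.0*I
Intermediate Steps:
D(x, k) = 4*k*x (D(x, k) = (2*x)*(2*k) = 4*k*x)
-112*(D(12, 0) + X(M)) = -112*(4*0*12 + 12*sqrt(-4)) = -112*(0 + 12*(2*I)) = -112*(0 + 24*I) = -2688*I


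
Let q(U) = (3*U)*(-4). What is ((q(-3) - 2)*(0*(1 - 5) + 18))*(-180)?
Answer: -110160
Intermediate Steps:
q(U) = -12*U
((q(-3) - 2)*(0*(1 - 5) + 18))*(-180) = ((-12*(-3) - 2)*(0*(1 - 5) + 18))*(-180) = ((36 - 2)*(0*(-4) + 18))*(-180) = (34*(0 + 18))*(-180) = (34*18)*(-180) = 612*(-180) = -110160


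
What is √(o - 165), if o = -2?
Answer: I*√167 ≈ 12.923*I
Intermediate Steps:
√(o - 165) = √(-2 - 165) = √(-167) = I*√167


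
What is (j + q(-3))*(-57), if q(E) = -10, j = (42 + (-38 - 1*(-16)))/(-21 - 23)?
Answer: 6555/11 ≈ 595.91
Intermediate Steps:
j = -5/11 (j = (42 + (-38 + 16))/(-44) = (42 - 22)*(-1/44) = 20*(-1/44) = -5/11 ≈ -0.45455)
(j + q(-3))*(-57) = (-5/11 - 10)*(-57) = -115/11*(-57) = 6555/11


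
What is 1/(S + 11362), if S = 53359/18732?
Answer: 18732/212886343 ≈ 8.7991e-5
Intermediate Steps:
S = 53359/18732 (S = 53359*(1/18732) = 53359/18732 ≈ 2.8485)
1/(S + 11362) = 1/(53359/18732 + 11362) = 1/(212886343/18732) = 18732/212886343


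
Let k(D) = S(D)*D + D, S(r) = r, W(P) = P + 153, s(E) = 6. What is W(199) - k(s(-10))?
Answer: 310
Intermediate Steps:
W(P) = 153 + P
k(D) = D + D² (k(D) = D*D + D = D² + D = D + D²)
W(199) - k(s(-10)) = (153 + 199) - 6*(1 + 6) = 352 - 6*7 = 352 - 1*42 = 352 - 42 = 310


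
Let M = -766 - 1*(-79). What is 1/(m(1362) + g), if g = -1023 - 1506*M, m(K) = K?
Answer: 1/1034961 ≈ 9.6622e-7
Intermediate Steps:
M = -687 (M = -766 + 79 = -687)
g = 1033599 (g = -1023 - 1506*(-687) = -1023 + 1034622 = 1033599)
1/(m(1362) + g) = 1/(1362 + 1033599) = 1/1034961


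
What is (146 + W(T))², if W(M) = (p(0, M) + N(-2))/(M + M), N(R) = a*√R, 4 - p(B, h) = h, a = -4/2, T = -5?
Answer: 2105393/100 + 1451*I*√2/25 ≈ 21054.0 + 82.081*I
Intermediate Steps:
a = -2 (a = -4*½ = -2)
p(B, h) = 4 - h
N(R) = -2*√R
W(M) = (4 - M - 2*I*√2)/(2*M) (W(M) = ((4 - M) - 2*I*√2)/(M + M) = ((4 - M) - 2*I*√2)/((2*M)) = ((4 - M) - 2*I*√2)*(1/(2*M)) = (4 - M - 2*I*√2)*(1/(2*M)) = (4 - M - 2*I*√2)/(2*M))
(146 + W(T))² = (146 + (2 - ½*(-5) - I*√2)/(-5))² = (146 - (2 + 5/2 - I*√2)/5)² = (146 - (9/2 - I*√2)/5)² = (146 + (-9/10 + I*√2/5))² = (1451/10 + I*√2/5)²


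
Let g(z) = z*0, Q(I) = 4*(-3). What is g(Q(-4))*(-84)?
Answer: 0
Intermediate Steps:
Q(I) = -12
g(z) = 0
g(Q(-4))*(-84) = 0*(-84) = 0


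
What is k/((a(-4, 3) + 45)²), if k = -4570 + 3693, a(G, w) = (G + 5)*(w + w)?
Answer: -877/2601 ≈ -0.33718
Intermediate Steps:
a(G, w) = 2*w*(5 + G) (a(G, w) = (5 + G)*(2*w) = 2*w*(5 + G))
k = -877
k/((a(-4, 3) + 45)²) = -877/(2*3*(5 - 4) + 45)² = -877/(2*3*1 + 45)² = -877/(6 + 45)² = -877/(51²) = -877/2601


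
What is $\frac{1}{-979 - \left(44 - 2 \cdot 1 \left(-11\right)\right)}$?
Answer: $- \frac{1}{1045} \approx -0.00095694$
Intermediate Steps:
$\frac{1}{-979 - \left(44 - 2 \cdot 1 \left(-11\right)\right)} = \frac{1}{-979 + \left(2 \left(-11\right) - 44\right)} = \frac{1}{-979 - 66} = \frac{1}{-1045} = - \frac{1}{1045}$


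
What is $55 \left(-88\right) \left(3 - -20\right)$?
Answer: $-111320$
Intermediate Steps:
$55 \left(-88\right) \left(3 - -20\right) = - 4840 \left(3 + 20\right) = \left(-4840\right) 23 = -111320$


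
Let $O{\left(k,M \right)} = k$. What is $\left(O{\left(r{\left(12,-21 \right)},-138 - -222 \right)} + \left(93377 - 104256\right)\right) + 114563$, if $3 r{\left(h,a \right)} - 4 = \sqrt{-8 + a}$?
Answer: $\frac{311056}{3} + \frac{i \sqrt{29}}{3} \approx 1.0369 \cdot 10^{5} + 1.7951 i$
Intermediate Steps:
$r{\left(h,a \right)} = \frac{4}{3} + \frac{\sqrt{-8 + a}}{3}$
$\left(O{\left(r{\left(12,-21 \right)},-138 - -222 \right)} + \left(93377 - 104256\right)\right) + 114563 = \left(\left(\frac{4}{3} + \frac{\sqrt{-8 - 21}}{3}\right) + \left(93377 - 104256\right)\right) + 114563 = \left(\left(\frac{4}{3} + \frac{\sqrt{-29}}{3}\right) + \left(93377 - 104256\right)\right) + 114563 = \left(\left(\frac{4}{3} + \frac{i \sqrt{29}}{3}\right) - 10879\right) + 114563 = \left(- \frac{32633}{3} + \frac{i \sqrt{29}}{3}\right) + 114563 = \frac{311056}{3} + \frac{i \sqrt{29}}{3}$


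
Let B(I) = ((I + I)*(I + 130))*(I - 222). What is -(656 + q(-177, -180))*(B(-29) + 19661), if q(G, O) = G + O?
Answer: -445515681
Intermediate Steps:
B(I) = 2*I*(-222 + I)*(130 + I) (B(I) = ((2*I)*(130 + I))*(-222 + I) = (2*I*(130 + I))*(-222 + I) = 2*I*(-222 + I)*(130 + I))
-(656 + q(-177, -180))*(B(-29) + 19661) = -(656 + (-177 - 180))*(2*(-29)*(-28860 + (-29)² - 92*(-29)) + 19661) = -(656 - 357)*(2*(-29)*(-28860 + 841 + 2668) + 19661) = -299*(2*(-29)*(-25351) + 19661) = -299*(1470358 + 19661) = -299*1490019 = -1*445515681 = -445515681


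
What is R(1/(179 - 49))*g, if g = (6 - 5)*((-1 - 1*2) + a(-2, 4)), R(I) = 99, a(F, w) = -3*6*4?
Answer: -7425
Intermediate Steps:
a(F, w) = -72 (a(F, w) = -18*4 = -72)
g = -75 (g = (6 - 5)*((-1 - 1*2) - 72) = 1*((-1 - 2) - 72) = 1*(-3 - 72) = 1*(-75) = -75)
R(1/(179 - 49))*g = 99*(-75) = -7425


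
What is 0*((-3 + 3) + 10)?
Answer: 0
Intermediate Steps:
0*((-3 + 3) + 10) = 0*(0 + 10) = 0*10 = 0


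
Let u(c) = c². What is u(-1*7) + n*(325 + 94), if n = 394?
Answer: 165135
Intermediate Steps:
u(-1*7) + n*(325 + 94) = (-1*7)² + 394*(325 + 94) = (-7)² + 394*419 = 49 + 165086 = 165135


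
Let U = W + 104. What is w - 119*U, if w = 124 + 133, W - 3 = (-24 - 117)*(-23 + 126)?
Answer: 1715761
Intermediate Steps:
W = -14520 (W = 3 + (-24 - 117)*(-23 + 126) = 3 - 141*103 = 3 - 14523 = -14520)
U = -14416 (U = -14520 + 104 = -14416)
w = 257
w - 119*U = 257 - 119*(-14416) = 257 + 1715504 = 1715761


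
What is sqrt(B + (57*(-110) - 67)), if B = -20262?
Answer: I*sqrt(26599) ≈ 163.09*I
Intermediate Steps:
sqrt(B + (57*(-110) - 67)) = sqrt(-20262 + (57*(-110) - 67)) = sqrt(-20262 + (-6270 - 67)) = sqrt(-20262 - 6337) = sqrt(-26599) = I*sqrt(26599)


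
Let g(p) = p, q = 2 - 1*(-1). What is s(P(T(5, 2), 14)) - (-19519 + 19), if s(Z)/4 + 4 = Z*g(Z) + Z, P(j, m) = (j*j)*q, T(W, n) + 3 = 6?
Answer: 22508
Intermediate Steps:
q = 3 (q = 2 + 1 = 3)
T(W, n) = 3 (T(W, n) = -3 + 6 = 3)
P(j, m) = 3*j² (P(j, m) = (j*j)*3 = j²*3 = 3*j²)
s(Z) = -16 + 4*Z + 4*Z² (s(Z) = -16 + 4*(Z*Z + Z) = -16 + 4*(Z² + Z) = -16 + 4*(Z + Z²) = -16 + (4*Z + 4*Z²) = -16 + 4*Z + 4*Z²)
s(P(T(5, 2), 14)) - (-19519 + 19) = (-16 + 4*(3*3²) + 4*(3*3²)²) - (-19519 + 19) = (-16 + 4*(3*9) + 4*(3*9)²) - 1*(-19500) = (-16 + 4*27 + 4*27²) + 19500 = (-16 + 108 + 4*729) + 19500 = (-16 + 108 + 2916) + 19500 = 3008 + 19500 = 22508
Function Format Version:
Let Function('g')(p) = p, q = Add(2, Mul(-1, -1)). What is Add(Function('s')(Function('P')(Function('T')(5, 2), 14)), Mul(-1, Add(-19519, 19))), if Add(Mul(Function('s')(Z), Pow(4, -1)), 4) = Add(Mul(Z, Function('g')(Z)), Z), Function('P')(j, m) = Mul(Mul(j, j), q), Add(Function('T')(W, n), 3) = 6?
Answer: 22508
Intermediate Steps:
q = 3 (q = Add(2, 1) = 3)
Function('T')(W, n) = 3 (Function('T')(W, n) = Add(-3, 6) = 3)
Function('P')(j, m) = Mul(3, Pow(j, 2)) (Function('P')(j, m) = Mul(Mul(j, j), 3) = Mul(Pow(j, 2), 3) = Mul(3, Pow(j, 2)))
Function('s')(Z) = Add(-16, Mul(4, Z), Mul(4, Pow(Z, 2))) (Function('s')(Z) = Add(-16, Mul(4, Add(Mul(Z, Z), Z))) = Add(-16, Mul(4, Add(Pow(Z, 2), Z))) = Add(-16, Mul(4, Add(Z, Pow(Z, 2)))) = Add(-16, Add(Mul(4, Z), Mul(4, Pow(Z, 2)))) = Add(-16, Mul(4, Z), Mul(4, Pow(Z, 2))))
Add(Function('s')(Function('P')(Function('T')(5, 2), 14)), Mul(-1, Add(-19519, 19))) = Add(Add(-16, Mul(4, Mul(3, Pow(3, 2))), Mul(4, Pow(Mul(3, Pow(3, 2)), 2))), Mul(-1, Add(-19519, 19))) = Add(Add(-16, Mul(4, Mul(3, 9)), Mul(4, Pow(Mul(3, 9), 2))), Mul(-1, -19500)) = Add(Add(-16, Mul(4, 27), Mul(4, Pow(27, 2))), 19500) = Add(Add(-16, 108, Mul(4, 729)), 19500) = Add(Add(-16, 108, 2916), 19500) = Add(3008, 19500) = 22508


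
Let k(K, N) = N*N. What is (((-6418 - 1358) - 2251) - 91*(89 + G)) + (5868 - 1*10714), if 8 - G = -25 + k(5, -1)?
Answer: -25884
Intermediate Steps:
k(K, N) = N**2
G = 32 (G = 8 - (-25 + (-1)**2) = 8 - (-25 + 1) = 8 - 1*(-24) = 8 + 24 = 32)
(((-6418 - 1358) - 2251) - 91*(89 + G)) + (5868 - 1*10714) = (((-6418 - 1358) - 2251) - 91*(89 + 32)) + (5868 - 1*10714) = ((-7776 - 2251) - 91*121) + (5868 - 10714) = (-10027 - 11011) - 4846 = -21038 - 4846 = -25884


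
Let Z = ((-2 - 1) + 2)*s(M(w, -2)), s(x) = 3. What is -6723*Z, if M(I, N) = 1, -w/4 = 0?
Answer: 20169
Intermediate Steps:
w = 0 (w = -4*0 = 0)
Z = -3 (Z = ((-2 - 1) + 2)*3 = (-3 + 2)*3 = -1*3 = -3)
-6723*Z = -6723*(-3) = 20169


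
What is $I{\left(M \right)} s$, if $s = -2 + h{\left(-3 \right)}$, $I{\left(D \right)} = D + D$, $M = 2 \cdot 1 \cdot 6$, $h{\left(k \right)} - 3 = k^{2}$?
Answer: $240$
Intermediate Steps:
$h{\left(k \right)} = 3 + k^{2}$
$M = 12$ ($M = 2 \cdot 6 = 12$)
$I{\left(D \right)} = 2 D$
$s = 10$ ($s = -2 + \left(3 + \left(-3\right)^{2}\right) = -2 + \left(3 + 9\right) = -2 + 12 = 10$)
$I{\left(M \right)} s = 2 \cdot 12 \cdot 10 = 24 \cdot 10 = 240$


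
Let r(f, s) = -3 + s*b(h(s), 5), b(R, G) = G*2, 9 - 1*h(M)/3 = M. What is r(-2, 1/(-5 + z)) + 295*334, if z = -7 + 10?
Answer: 98522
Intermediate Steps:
z = 3
h(M) = 27 - 3*M
b(R, G) = 2*G
r(f, s) = -3 + 10*s (r(f, s) = -3 + s*(2*5) = -3 + s*10 = -3 + 10*s)
r(-2, 1/(-5 + z)) + 295*334 = (-3 + 10/(-5 + 3)) + 295*334 = (-3 + 10/(-2)) + 98530 = (-3 + 10*(-½)) + 98530 = (-3 - 5) + 98530 = -8 + 98530 = 98522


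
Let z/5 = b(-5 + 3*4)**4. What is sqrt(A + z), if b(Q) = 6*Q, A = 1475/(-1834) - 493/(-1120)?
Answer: sqrt(427198510451390)/5240 ≈ 3944.4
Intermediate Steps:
A = -7631/20960 (A = 1475*(-1/1834) - 493*(-1/1120) = -1475/1834 + 493/1120 = -7631/20960 ≈ -0.36407)
z = 15558480 (z = 5*(6*(-5 + 3*4))**4 = 5*(6*(-5 + 12))**4 = 5*(6*7)**4 = 5*42**4 = 5*3111696 = 15558480)
sqrt(A + z) = sqrt(-7631/20960 + 15558480) = sqrt(326105733169/20960) = sqrt(427198510451390)/5240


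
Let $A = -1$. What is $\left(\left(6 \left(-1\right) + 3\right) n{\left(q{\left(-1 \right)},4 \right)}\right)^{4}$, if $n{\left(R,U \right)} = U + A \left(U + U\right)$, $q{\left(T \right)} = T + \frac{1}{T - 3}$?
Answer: $20736$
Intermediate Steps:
$q{\left(T \right)} = T + \frac{1}{-3 + T}$
$n{\left(R,U \right)} = - U$ ($n{\left(R,U \right)} = U - \left(U + U\right) = U - 2 U = - U$)
$\left(\left(6 \left(-1\right) + 3\right) n{\left(q{\left(-1 \right)},4 \right)}\right)^{4} = \left(\left(6 \left(-1\right) + 3\right) \left(\left(-1\right) 4\right)\right)^{4} = \left(\left(-6 + 3\right) \left(-4\right)\right)^{4} = \left(\left(-3\right) \left(-4\right)\right)^{4} = 12^{4} = 20736$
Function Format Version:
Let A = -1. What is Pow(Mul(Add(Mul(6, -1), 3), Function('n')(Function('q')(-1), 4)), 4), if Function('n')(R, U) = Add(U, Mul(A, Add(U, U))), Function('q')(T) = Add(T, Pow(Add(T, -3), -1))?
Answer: 20736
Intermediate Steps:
Function('q')(T) = Add(T, Pow(Add(-3, T), -1))
Function('n')(R, U) = Mul(-1, U) (Function('n')(R, U) = Add(U, Mul(-1, Add(U, U))) = Add(U, Mul(-1, Mul(2, U))) = Add(U, Mul(-2, U)) = Mul(-1, U))
Pow(Mul(Add(Mul(6, -1), 3), Function('n')(Function('q')(-1), 4)), 4) = Pow(Mul(Add(Mul(6, -1), 3), Mul(-1, 4)), 4) = Pow(Mul(Add(-6, 3), -4), 4) = Pow(Mul(-3, -4), 4) = Pow(12, 4) = 20736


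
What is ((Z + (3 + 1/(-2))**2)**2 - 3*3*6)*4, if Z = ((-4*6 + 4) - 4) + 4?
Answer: 2161/4 ≈ 540.25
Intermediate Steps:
Z = -20 (Z = ((-24 + 4) - 4) + 4 = (-20 - 4) + 4 = -24 + 4 = -20)
((Z + (3 + 1/(-2))**2)**2 - 3*3*6)*4 = ((-20 + (3 + 1/(-2))**2)**2 - 3*3*6)*4 = ((-20 + (3 - 1/2)**2)**2 - 9*6)*4 = ((-20 + (5/2)**2)**2 - 54)*4 = ((-20 + 25/4)**2 - 54)*4 = ((-55/4)**2 - 54)*4 = (3025/16 - 54)*4 = (2161/16)*4 = 2161/4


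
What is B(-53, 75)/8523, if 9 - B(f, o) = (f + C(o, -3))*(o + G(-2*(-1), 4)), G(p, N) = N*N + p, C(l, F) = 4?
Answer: 1522/2841 ≈ 0.53573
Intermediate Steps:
G(p, N) = p + N² (G(p, N) = N² + p = p + N²)
B(f, o) = 9 - (4 + f)*(18 + o) (B(f, o) = 9 - (f + 4)*(o + (-2*(-1) + 4²)) = 9 - (4 + f)*(o + (2 + 16)) = 9 - (4 + f)*(o + 18) = 9 - (4 + f)*(18 + o))
B(-53, 75)/8523 = (-63 - 18*(-53) - 4*75 - 1*(-53)*75)/8523 = (-63 + 954 - 300 + 3975)*(1/8523) = 4566*(1/8523) = 1522/2841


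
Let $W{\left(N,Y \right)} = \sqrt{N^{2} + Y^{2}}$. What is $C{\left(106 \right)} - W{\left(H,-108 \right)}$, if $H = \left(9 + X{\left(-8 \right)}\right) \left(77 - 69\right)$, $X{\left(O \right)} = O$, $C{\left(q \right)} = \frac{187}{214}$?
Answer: $\frac{187}{214} - 4 \sqrt{733} \approx -107.42$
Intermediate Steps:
$C{\left(q \right)} = \frac{187}{214}$ ($C{\left(q \right)} = 187 \cdot \frac{1}{214} = \frac{187}{214}$)
$H = 8$ ($H = \left(9 - 8\right) \left(77 - 69\right) = 1 \cdot 8 = 8$)
$C{\left(106 \right)} - W{\left(H,-108 \right)} = \frac{187}{214} - \sqrt{8^{2} + \left(-108\right)^{2}} = \frac{187}{214} - \sqrt{64 + 11664} = \frac{187}{214} - \sqrt{11728} = \frac{187}{214} - 4 \sqrt{733}$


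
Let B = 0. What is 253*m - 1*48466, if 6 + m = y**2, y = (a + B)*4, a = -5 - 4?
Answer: 277904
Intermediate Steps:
a = -9
y = -36 (y = (-9 + 0)*4 = -9*4 = -36)
m = 1290 (m = -6 + (-36)**2 = -6 + 1296 = 1290)
253*m - 1*48466 = 253*1290 - 1*48466 = 326370 - 48466 = 277904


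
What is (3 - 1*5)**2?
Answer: 4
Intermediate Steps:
(3 - 1*5)**2 = (3 - 5)**2 = (-2)**2 = 4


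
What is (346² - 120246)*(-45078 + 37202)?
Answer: 4174280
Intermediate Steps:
(346² - 120246)*(-45078 + 37202) = (119716 - 120246)*(-7876) = -530*(-7876) = 4174280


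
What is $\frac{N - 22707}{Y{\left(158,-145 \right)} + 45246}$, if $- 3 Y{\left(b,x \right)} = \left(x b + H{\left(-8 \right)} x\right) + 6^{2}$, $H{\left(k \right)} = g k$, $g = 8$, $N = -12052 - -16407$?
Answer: $- \frac{372}{1009} \approx -0.36868$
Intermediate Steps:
$N = 4355$ ($N = -12052 + 16407 = 4355$)
$H{\left(k \right)} = 8 k$
$Y{\left(b,x \right)} = -12 + \frac{64 x}{3} - \frac{b x}{3}$ ($Y{\left(b,x \right)} = - \frac{\left(x b + 8 \left(-8\right) x\right) + 6^{2}}{3} = - \frac{\left(b x - 64 x\right) + 36}{3} = - \frac{\left(- 64 x + b x\right) + 36}{3} = - \frac{36 - 64 x + b x}{3} = -12 + \frac{64 x}{3} - \frac{b x}{3}$)
$\frac{N - 22707}{Y{\left(158,-145 \right)} + 45246} = \frac{4355 - 22707}{\left(-12 + \frac{64}{3} \left(-145\right) - \frac{158}{3} \left(-145\right)\right) + 45246} = - \frac{18352}{\left(-12 - \frac{9280}{3} + \frac{22910}{3}\right) + 45246} = - \frac{18352}{\frac{13594}{3} + 45246} = - \frac{18352}{\frac{149332}{3}} = \left(-18352\right) \frac{3}{149332} = - \frac{372}{1009}$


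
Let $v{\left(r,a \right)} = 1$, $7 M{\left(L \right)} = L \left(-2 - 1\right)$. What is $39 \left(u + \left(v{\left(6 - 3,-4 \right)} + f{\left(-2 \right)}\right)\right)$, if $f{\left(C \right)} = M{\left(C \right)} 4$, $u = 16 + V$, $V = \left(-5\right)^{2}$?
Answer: $\frac{12402}{7} \approx 1771.7$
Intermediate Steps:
$M{\left(L \right)} = - \frac{3 L}{7}$ ($M{\left(L \right)} = \frac{L \left(-2 - 1\right)}{7} = \frac{L \left(-3\right)}{7} = \frac{\left(-3\right) L}{7} = - \frac{3 L}{7}$)
$V = 25$
$u = 41$ ($u = 16 + 25 = 41$)
$f{\left(C \right)} = - \frac{12 C}{7}$ ($f{\left(C \right)} = - \frac{3 C}{7} \cdot 4 = - \frac{12 C}{7}$)
$39 \left(u + \left(v{\left(6 - 3,-4 \right)} + f{\left(-2 \right)}\right)\right) = 39 \left(41 + \left(1 - - \frac{24}{7}\right)\right) = 39 \left(41 + \left(1 + \frac{24}{7}\right)\right) = 39 \left(41 + \frac{31}{7}\right) = 39 \cdot \frac{318}{7} = \frac{12402}{7}$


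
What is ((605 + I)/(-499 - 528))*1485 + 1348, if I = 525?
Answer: -293654/1027 ≈ -285.93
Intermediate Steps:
((605 + I)/(-499 - 528))*1485 + 1348 = ((605 + 525)/(-499 - 528))*1485 + 1348 = (1130/(-1027))*1485 + 1348 = (1130*(-1/1027))*1485 + 1348 = -1130/1027*1485 + 1348 = -1678050/1027 + 1348 = -293654/1027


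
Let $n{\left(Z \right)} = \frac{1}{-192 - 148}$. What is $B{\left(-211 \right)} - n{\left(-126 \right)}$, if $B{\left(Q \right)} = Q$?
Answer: $- \frac{71739}{340} \approx -211.0$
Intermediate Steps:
$n{\left(Z \right)} = - \frac{1}{340}$ ($n{\left(Z \right)} = \frac{1}{-340} = - \frac{1}{340}$)
$B{\left(-211 \right)} - n{\left(-126 \right)} = -211 - - \frac{1}{340} = -211 + \frac{1}{340} = - \frac{71739}{340}$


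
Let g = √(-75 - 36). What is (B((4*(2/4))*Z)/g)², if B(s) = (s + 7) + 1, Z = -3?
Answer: -4/111 ≈ -0.036036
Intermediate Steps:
g = I*√111 (g = √(-111) = I*√111 ≈ 10.536*I)
B(s) = 8 + s (B(s) = (7 + s) + 1 = 8 + s)
(B((4*(2/4))*Z)/g)² = ((8 + (4*(2/4))*(-3))/((I*√111)))² = ((8 + (4*(2*(¼)))*(-3))*(-I*√111/111))² = ((8 + (4*(½))*(-3))*(-I*√111/111))² = ((8 + 2*(-3))*(-I*√111/111))² = ((8 - 6)*(-I*√111/111))² = (2*(-I*√111/111))² = (-2*I*√111/111)² = -4/111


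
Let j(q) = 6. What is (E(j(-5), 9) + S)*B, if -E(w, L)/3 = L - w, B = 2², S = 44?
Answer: 140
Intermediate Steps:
B = 4
E(w, L) = -3*L + 3*w (E(w, L) = -3*(L - w) = -3*L + 3*w)
(E(j(-5), 9) + S)*B = ((-3*9 + 3*6) + 44)*4 = ((-27 + 18) + 44)*4 = (-9 + 44)*4 = 35*4 = 140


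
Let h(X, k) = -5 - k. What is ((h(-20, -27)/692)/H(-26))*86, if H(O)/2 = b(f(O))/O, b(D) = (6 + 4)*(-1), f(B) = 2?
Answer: 6149/1730 ≈ 3.5543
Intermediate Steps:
b(D) = -10 (b(D) = 10*(-1) = -10)
H(O) = -20/O (H(O) = 2*(-10/O) = -20/O)
((h(-20, -27)/692)/H(-26))*86 = (((-5 - 1*(-27))/692)/((-20/(-26))))*86 = (((-5 + 27)*(1/692))/((-20*(-1/26))))*86 = ((22*(1/692))/(10/13))*86 = ((11/346)*(13/10))*86 = (143/3460)*86 = 6149/1730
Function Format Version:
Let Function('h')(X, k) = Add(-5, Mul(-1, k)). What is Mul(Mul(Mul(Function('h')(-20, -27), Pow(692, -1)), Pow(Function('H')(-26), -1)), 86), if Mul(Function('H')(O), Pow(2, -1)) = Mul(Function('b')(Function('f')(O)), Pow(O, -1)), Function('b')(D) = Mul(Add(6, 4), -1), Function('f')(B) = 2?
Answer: Rational(6149, 1730) ≈ 3.5543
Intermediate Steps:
Function('b')(D) = -10 (Function('b')(D) = Mul(10, -1) = -10)
Function('H')(O) = Mul(-20, Pow(O, -1)) (Function('H')(O) = Mul(2, Mul(-10, Pow(O, -1))) = Mul(-20, Pow(O, -1)))
Mul(Mul(Mul(Function('h')(-20, -27), Pow(692, -1)), Pow(Function('H')(-26), -1)), 86) = Mul(Mul(Mul(Add(-5, Mul(-1, -27)), Pow(692, -1)), Pow(Mul(-20, Pow(-26, -1)), -1)), 86) = Mul(Mul(Mul(Add(-5, 27), Rational(1, 692)), Pow(Mul(-20, Rational(-1, 26)), -1)), 86) = Mul(Mul(Mul(22, Rational(1, 692)), Pow(Rational(10, 13), -1)), 86) = Mul(Mul(Rational(11, 346), Rational(13, 10)), 86) = Mul(Rational(143, 3460), 86) = Rational(6149, 1730)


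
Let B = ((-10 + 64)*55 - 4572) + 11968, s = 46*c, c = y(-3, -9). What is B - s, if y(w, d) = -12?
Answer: 10918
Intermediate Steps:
c = -12
s = -552 (s = 46*(-12) = -552)
B = 10366 (B = (54*55 - 4572) + 11968 = (2970 - 4572) + 11968 = -1602 + 11968 = 10366)
B - s = 10366 - 1*(-552) = 10366 + 552 = 10918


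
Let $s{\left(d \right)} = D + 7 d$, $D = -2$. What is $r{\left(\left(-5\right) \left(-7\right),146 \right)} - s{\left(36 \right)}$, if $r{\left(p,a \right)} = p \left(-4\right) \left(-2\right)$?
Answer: $30$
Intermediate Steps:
$s{\left(d \right)} = -2 + 7 d$
$r{\left(p,a \right)} = 8 p$ ($r{\left(p,a \right)} = - 4 p \left(-2\right) = 8 p$)
$r{\left(\left(-5\right) \left(-7\right),146 \right)} - s{\left(36 \right)} = 8 \left(\left(-5\right) \left(-7\right)\right) - \left(-2 + 7 \cdot 36\right) = 8 \cdot 35 - \left(-2 + 252\right) = 280 - 250 = 30$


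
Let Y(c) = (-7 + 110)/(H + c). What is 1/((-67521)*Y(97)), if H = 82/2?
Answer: -46/2318221 ≈ -1.9843e-5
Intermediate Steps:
H = 41 (H = 82*(½) = 41)
Y(c) = 103/(41 + c) (Y(c) = (-7 + 110)/(41 + c) = 103/(41 + c))
1/((-67521)*Y(97)) = 1/((-67521)*((103/(41 + 97)))) = -1/(67521*(103/138)) = -1/(67521*(103*(1/138))) = -1/(67521*103/138) = -1/67521*138/103 = -46/2318221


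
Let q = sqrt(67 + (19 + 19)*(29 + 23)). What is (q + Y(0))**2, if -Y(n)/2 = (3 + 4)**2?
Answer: 11647 - 588*sqrt(227) ≈ 2787.9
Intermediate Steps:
Y(n) = -98 (Y(n) = -2*(3 + 4)**2 = -2*7**2 = -2*49 = -98)
q = 3*sqrt(227) (q = sqrt(67 + 38*52) = sqrt(67 + 1976) = sqrt(2043) = 3*sqrt(227) ≈ 45.200)
(q + Y(0))**2 = (3*sqrt(227) - 98)**2 = (-98 + 3*sqrt(227))**2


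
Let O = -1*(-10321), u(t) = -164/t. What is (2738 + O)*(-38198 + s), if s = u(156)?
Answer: -6484938339/13 ≈ -4.9884e+8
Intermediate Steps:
s = -41/39 (s = -164/156 = -164*1/156 = -41/39 ≈ -1.0513)
O = 10321
(2738 + O)*(-38198 + s) = (2738 + 10321)*(-38198 - 41/39) = 13059*(-1489763/39) = -6484938339/13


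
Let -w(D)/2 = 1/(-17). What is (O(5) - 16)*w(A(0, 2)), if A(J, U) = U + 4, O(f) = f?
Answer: -22/17 ≈ -1.2941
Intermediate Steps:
A(J, U) = 4 + U
w(D) = 2/17 (w(D) = -2/(-17) = -2*(-1/17) = 2/17)
(O(5) - 16)*w(A(0, 2)) = (5 - 16)*(2/17) = -11*2/17 = -22/17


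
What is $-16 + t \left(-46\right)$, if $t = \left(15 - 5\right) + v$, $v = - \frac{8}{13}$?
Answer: $- \frac{5820}{13} \approx -447.69$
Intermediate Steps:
$v = - \frac{8}{13}$ ($v = \left(-8\right) \frac{1}{13} = - \frac{8}{13} \approx -0.61539$)
$t = \frac{122}{13}$ ($t = \left(15 - 5\right) - \frac{8}{13} = 10 - \frac{8}{13} = \frac{122}{13} \approx 9.3846$)
$-16 + t \left(-46\right) = -16 + \frac{122}{13} \left(-46\right) = -16 - \frac{5612}{13} = - \frac{5820}{13}$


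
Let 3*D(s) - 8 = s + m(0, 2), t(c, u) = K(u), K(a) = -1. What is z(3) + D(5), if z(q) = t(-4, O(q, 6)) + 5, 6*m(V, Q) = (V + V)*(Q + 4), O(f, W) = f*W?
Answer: 25/3 ≈ 8.3333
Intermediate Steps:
O(f, W) = W*f
t(c, u) = -1
m(V, Q) = V*(4 + Q)/3 (m(V, Q) = ((V + V)*(Q + 4))/6 = ((2*V)*(4 + Q))/6 = (2*V*(4 + Q))/6 = V*(4 + Q)/3)
D(s) = 8/3 + s/3 (D(s) = 8/3 + (s + (⅓)*0*(4 + 2))/3 = 8/3 + (s + (⅓)*0*6)/3 = 8/3 + (s + 0)/3 = 8/3 + s/3)
z(q) = 4 (z(q) = -1 + 5 = 4)
z(3) + D(5) = 4 + (8/3 + (⅓)*5) = 4 + (8/3 + 5/3) = 4 + 13/3 = 25/3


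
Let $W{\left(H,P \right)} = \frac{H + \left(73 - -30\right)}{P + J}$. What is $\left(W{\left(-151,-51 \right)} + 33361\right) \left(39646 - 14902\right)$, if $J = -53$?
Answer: $\frac{10731448056}{13} \approx 8.255 \cdot 10^{8}$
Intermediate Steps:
$W{\left(H,P \right)} = \frac{103 + H}{-53 + P}$ ($W{\left(H,P \right)} = \frac{H + \left(73 - -30\right)}{P - 53} = \frac{H + \left(73 + 30\right)}{-53 + P} = \frac{H + 103}{-53 + P} = \frac{103 + H}{-53 + P}$)
$\left(W{\left(-151,-51 \right)} + 33361\right) \left(39646 - 14902\right) = \left(\frac{103 - 151}{-53 - 51} + 33361\right) \left(39646 - 14902\right) = \left(\frac{1}{-104} \left(-48\right) + 33361\right) 24744 = \left(\left(- \frac{1}{104}\right) \left(-48\right) + 33361\right) 24744 = \left(\frac{6}{13} + 33361\right) 24744 = \frac{433699}{13} \cdot 24744 = \frac{10731448056}{13}$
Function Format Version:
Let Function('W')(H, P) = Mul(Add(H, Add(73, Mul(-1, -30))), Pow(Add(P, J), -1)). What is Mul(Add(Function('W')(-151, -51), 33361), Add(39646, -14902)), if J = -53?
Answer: Rational(10731448056, 13) ≈ 8.2550e+8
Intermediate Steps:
Function('W')(H, P) = Mul(Pow(Add(-53, P), -1), Add(103, H)) (Function('W')(H, P) = Mul(Add(H, Add(73, Mul(-1, -30))), Pow(Add(P, -53), -1)) = Mul(Add(H, Add(73, 30)), Pow(Add(-53, P), -1)) = Mul(Add(H, 103), Pow(Add(-53, P), -1)) = Mul(Add(103, H), Pow(Add(-53, P), -1)) = Mul(Pow(Add(-53, P), -1), Add(103, H)))
Mul(Add(Function('W')(-151, -51), 33361), Add(39646, -14902)) = Mul(Add(Mul(Pow(Add(-53, -51), -1), Add(103, -151)), 33361), Add(39646, -14902)) = Mul(Add(Mul(Pow(-104, -1), -48), 33361), 24744) = Mul(Add(Mul(Rational(-1, 104), -48), 33361), 24744) = Mul(Add(Rational(6, 13), 33361), 24744) = Mul(Rational(433699, 13), 24744) = Rational(10731448056, 13)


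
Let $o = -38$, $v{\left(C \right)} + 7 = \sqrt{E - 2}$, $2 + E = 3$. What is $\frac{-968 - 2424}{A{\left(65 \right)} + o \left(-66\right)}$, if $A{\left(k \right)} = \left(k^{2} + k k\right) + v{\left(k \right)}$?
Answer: $- \frac{18572896}{59962201} + \frac{1696 i}{59962201} \approx -0.30974 + 2.8284 \cdot 10^{-5} i$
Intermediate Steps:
$E = 1$ ($E = -2 + 3 = 1$)
$v{\left(C \right)} = -7 + i$ ($v{\left(C \right)} = -7 + \sqrt{1 - 2} = -7 + \sqrt{-1} = -7 + i$)
$A{\left(k \right)} = -7 + i + 2 k^{2}$ ($A{\left(k \right)} = \left(k^{2} + k k\right) - \left(7 - i\right) = \left(k^{2} + k^{2}\right) - \left(7 - i\right) = 2 k^{2} - \left(7 - i\right) = -7 + i + 2 k^{2}$)
$\frac{-968 - 2424}{A{\left(65 \right)} + o \left(-66\right)} = \frac{-968 - 2424}{\left(-7 + i + 2 \cdot 65^{2}\right) - -2508} = - \frac{3392}{\left(-7 + i + 2 \cdot 4225\right) + 2508} = - \frac{3392}{\left(-7 + i + 8450\right) + 2508} = - \frac{3392}{\left(8443 + i\right) + 2508} = - \frac{3392}{10951 + i} = - 3392 \frac{10951 - i}{119924402} = - \frac{1696 \left(10951 - i\right)}{59962201}$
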